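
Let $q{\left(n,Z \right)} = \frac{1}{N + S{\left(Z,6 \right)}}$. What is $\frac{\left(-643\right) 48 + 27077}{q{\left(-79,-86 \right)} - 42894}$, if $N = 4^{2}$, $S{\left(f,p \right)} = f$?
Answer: $\frac{265090}{3002581} \approx 0.088287$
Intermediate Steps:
$N = 16$
$q{\left(n,Z \right)} = \frac{1}{16 + Z}$
$\frac{\left(-643\right) 48 + 27077}{q{\left(-79,-86 \right)} - 42894} = \frac{\left(-643\right) 48 + 27077}{\frac{1}{16 - 86} - 42894} = \frac{-30864 + 27077}{\frac{1}{-70} - 42894} = - \frac{3787}{- \frac{1}{70} - 42894} = - \frac{3787}{- \frac{3002581}{70}} = \left(-3787\right) \left(- \frac{70}{3002581}\right) = \frac{265090}{3002581}$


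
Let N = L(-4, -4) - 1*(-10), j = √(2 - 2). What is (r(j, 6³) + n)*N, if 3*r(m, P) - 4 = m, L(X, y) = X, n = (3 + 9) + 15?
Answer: 170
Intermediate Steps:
n = 27 (n = 12 + 15 = 27)
j = 0 (j = √0 = 0)
N = 6 (N = -4 - 1*(-10) = -4 + 10 = 6)
r(m, P) = 4/3 + m/3
(r(j, 6³) + n)*N = ((4/3 + (⅓)*0) + 27)*6 = ((4/3 + 0) + 27)*6 = (4/3 + 27)*6 = (85/3)*6 = 170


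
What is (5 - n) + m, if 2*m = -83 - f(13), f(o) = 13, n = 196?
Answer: -239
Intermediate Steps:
m = -48 (m = (-83 - 1*13)/2 = (-83 - 13)/2 = (½)*(-96) = -48)
(5 - n) + m = (5 - 1*196) - 48 = (5 - 196) - 48 = -191 - 48 = -239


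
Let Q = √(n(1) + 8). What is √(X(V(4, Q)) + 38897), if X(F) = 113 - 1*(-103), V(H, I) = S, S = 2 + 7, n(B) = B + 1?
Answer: √39113 ≈ 197.77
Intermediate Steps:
n(B) = 1 + B
Q = √10 (Q = √((1 + 1) + 8) = √(2 + 8) = √10 ≈ 3.1623)
S = 9
V(H, I) = 9
X(F) = 216 (X(F) = 113 + 103 = 216)
√(X(V(4, Q)) + 38897) = √(216 + 38897) = √39113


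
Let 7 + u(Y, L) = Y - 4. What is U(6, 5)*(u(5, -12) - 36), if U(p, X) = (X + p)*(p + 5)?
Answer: -5082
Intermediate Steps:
u(Y, L) = -11 + Y (u(Y, L) = -7 + (Y - 4) = -7 + (-4 + Y) = -11 + Y)
U(p, X) = (5 + p)*(X + p) (U(p, X) = (X + p)*(5 + p) = (5 + p)*(X + p))
U(6, 5)*(u(5, -12) - 36) = (6² + 5*5 + 5*6 + 5*6)*((-11 + 5) - 36) = (36 + 25 + 30 + 30)*(-6 - 36) = 121*(-42) = -5082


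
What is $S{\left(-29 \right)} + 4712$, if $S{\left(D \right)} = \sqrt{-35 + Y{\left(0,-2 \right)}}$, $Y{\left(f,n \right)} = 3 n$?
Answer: $4712 + i \sqrt{41} \approx 4712.0 + 6.4031 i$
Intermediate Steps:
$S{\left(D \right)} = i \sqrt{41}$ ($S{\left(D \right)} = \sqrt{-35 + 3 \left(-2\right)} = \sqrt{-35 - 6} = \sqrt{-41} = i \sqrt{41}$)
$S{\left(-29 \right)} + 4712 = i \sqrt{41} + 4712 = 4712 + i \sqrt{41}$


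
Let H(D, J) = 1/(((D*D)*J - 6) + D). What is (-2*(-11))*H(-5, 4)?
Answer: 22/89 ≈ 0.24719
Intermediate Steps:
H(D, J) = 1/(-6 + D + J*D**2) (H(D, J) = 1/((D**2*J - 6) + D) = 1/((J*D**2 - 6) + D) = 1/((-6 + J*D**2) + D) = 1/(-6 + D + J*D**2))
(-2*(-11))*H(-5, 4) = (-2*(-11))/(-6 - 5 + 4*(-5)**2) = 22/(-6 - 5 + 4*25) = 22/(-6 - 5 + 100) = 22/89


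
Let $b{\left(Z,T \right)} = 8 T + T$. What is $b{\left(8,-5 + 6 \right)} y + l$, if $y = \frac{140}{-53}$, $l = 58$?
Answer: $\frac{1814}{53} \approx 34.226$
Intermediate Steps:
$y = - \frac{140}{53}$ ($y = 140 \left(- \frac{1}{53}\right) = - \frac{140}{53} \approx -2.6415$)
$b{\left(Z,T \right)} = 9 T$
$b{\left(8,-5 + 6 \right)} y + l = 9 \left(-5 + 6\right) \left(- \frac{140}{53}\right) + 58 = 9 \cdot 1 \left(- \frac{140}{53}\right) + 58 = 9 \left(- \frac{140}{53}\right) + 58 = - \frac{1260}{53} + 58 = \frac{1814}{53}$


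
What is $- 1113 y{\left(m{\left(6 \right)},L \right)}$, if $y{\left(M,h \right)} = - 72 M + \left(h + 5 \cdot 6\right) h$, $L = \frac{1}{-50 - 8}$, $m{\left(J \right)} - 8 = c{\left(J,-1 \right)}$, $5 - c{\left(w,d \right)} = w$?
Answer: $\frac{1888978035}{3364} \approx 5.6153 \cdot 10^{5}$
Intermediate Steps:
$c{\left(w,d \right)} = 5 - w$
$m{\left(J \right)} = 13 - J$ ($m{\left(J \right)} = 8 - \left(-5 + J\right) = 13 - J$)
$L = - \frac{1}{58}$ ($L = \frac{1}{-58} = - \frac{1}{58} \approx -0.017241$)
$y{\left(M,h \right)} = - 72 M + h \left(30 + h\right)$ ($y{\left(M,h \right)} = - 72 M + \left(h + 30\right) h = - 72 M + \left(30 + h\right) h = - 72 M + h \left(30 + h\right)$)
$- 1113 y{\left(m{\left(6 \right)},L \right)} = - 1113 \left(\left(- \frac{1}{58}\right)^{2} - 72 \left(13 - 6\right) + 30 \left(- \frac{1}{58}\right)\right) = - 1113 \left(\frac{1}{3364} - 72 \left(13 - 6\right) - \frac{15}{29}\right) = - 1113 \left(\frac{1}{3364} - 504 - \frac{15}{29}\right) = \left(-1113\right) \left(- \frac{1697195}{3364}\right) = \frac{1888978035}{3364}$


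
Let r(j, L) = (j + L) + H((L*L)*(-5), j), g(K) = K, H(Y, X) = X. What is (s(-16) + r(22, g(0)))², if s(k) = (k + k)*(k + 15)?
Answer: 5776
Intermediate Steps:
r(j, L) = L + 2*j (r(j, L) = (j + L) + j = (L + j) + j = L + 2*j)
s(k) = 2*k*(15 + k) (s(k) = (2*k)*(15 + k) = 2*k*(15 + k))
(s(-16) + r(22, g(0)))² = (2*(-16)*(15 - 16) + (0 + 2*22))² = (2*(-16)*(-1) + (0 + 44))² = (32 + 44)² = 76² = 5776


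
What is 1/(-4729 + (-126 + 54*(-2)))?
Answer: -1/4963 ≈ -0.00020149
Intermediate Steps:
1/(-4729 + (-126 + 54*(-2))) = 1/(-4729 + (-126 - 108)) = 1/(-4729 - 234) = 1/(-4963) = -1/4963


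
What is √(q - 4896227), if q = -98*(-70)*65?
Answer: 7*I*√90823 ≈ 2109.6*I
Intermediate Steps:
q = 445900 (q = 6860*65 = 445900)
√(q - 4896227) = √(445900 - 4896227) = √(-4450327) = 7*I*√90823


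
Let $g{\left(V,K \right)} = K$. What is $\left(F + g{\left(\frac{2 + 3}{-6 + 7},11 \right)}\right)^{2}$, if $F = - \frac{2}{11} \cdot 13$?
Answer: $\frac{9025}{121} \approx 74.587$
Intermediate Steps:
$F = - \frac{26}{11}$ ($F = \left(-2\right) \frac{1}{11} \cdot 13 = \left(- \frac{2}{11}\right) 13 = - \frac{26}{11} \approx -2.3636$)
$\left(F + g{\left(\frac{2 + 3}{-6 + 7},11 \right)}\right)^{2} = \left(- \frac{26}{11} + 11\right)^{2} = \left(\frac{95}{11}\right)^{2} = \frac{9025}{121}$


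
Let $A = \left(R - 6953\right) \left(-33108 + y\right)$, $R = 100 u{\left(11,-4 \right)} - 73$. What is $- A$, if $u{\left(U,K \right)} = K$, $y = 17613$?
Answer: $-115065870$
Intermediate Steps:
$R = -473$ ($R = 100 \left(-4\right) - 73 = -400 - 73 = -473$)
$A = 115065870$ ($A = \left(-473 - 6953\right) \left(-33108 + 17613\right) = \left(-7426\right) \left(-15495\right) = 115065870$)
$- A = \left(-1\right) 115065870 = -115065870$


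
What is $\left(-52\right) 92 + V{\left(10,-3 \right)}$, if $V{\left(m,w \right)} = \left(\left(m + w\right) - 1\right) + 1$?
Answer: $-4777$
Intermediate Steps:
$V{\left(m,w \right)} = m + w$ ($V{\left(m,w \right)} = \left(-1 + m + w\right) + 1 = m + w$)
$\left(-52\right) 92 + V{\left(10,-3 \right)} = \left(-52\right) 92 + \left(10 - 3\right) = -4784 + 7 = -4777$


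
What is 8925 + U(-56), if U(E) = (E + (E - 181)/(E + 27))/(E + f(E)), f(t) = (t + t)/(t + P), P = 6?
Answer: 347895475/38976 ≈ 8925.9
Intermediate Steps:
f(t) = 2*t/(6 + t) (f(t) = (t + t)/(t + 6) = (2*t)/(6 + t) = 2*t/(6 + t))
U(E) = (E + (-181 + E)/(27 + E))/(E + 2*E/(6 + E)) (U(E) = (E + (E - 181)/(E + 27))/(E + 2*E/(6 + E)) = (E + (-181 + E)/(27 + E))/(E + 2*E/(6 + E)))
8925 + U(-56) = 8925 + (-1086 + (-56)**3 - 13*(-56) + 34*(-56)**2)/((-56)*(216 + (-56)**2 + 35*(-56))) = 8925 - (-1086 - 175616 + 728 + 34*3136)/(56*(216 + 3136 - 1960)) = 8925 - 1/56*(-1086 - 175616 + 728 + 106624)/1392 = 8925 - 1/56*1/1392*(-69350) = 8925 + 34675/38976 = 347895475/38976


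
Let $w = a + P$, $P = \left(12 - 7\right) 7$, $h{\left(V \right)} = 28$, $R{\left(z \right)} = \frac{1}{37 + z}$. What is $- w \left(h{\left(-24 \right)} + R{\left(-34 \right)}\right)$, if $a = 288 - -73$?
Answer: $-11220$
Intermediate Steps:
$a = 361$ ($a = 288 + 73 = 361$)
$P = 35$ ($P = 5 \cdot 7 = 35$)
$w = 396$ ($w = 361 + 35 = 396$)
$- w \left(h{\left(-24 \right)} + R{\left(-34 \right)}\right) = - 396 \left(28 + \frac{1}{37 - 34}\right) = - 396 \left(28 + \frac{1}{3}\right) = - \frac{396 \cdot 85}{3} = \left(-1\right) 11220 = -11220$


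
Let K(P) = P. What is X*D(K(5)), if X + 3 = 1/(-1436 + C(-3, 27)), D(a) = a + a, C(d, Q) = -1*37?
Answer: -44200/1473 ≈ -30.007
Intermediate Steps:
C(d, Q) = -37
D(a) = 2*a
X = -4420/1473 (X = -3 + 1/(-1436 - 37) = -3 + 1/(-1473) = -3 - 1/1473 = -4420/1473 ≈ -3.0007)
X*D(K(5)) = -8840*5/1473 = -4420/1473*10 = -44200/1473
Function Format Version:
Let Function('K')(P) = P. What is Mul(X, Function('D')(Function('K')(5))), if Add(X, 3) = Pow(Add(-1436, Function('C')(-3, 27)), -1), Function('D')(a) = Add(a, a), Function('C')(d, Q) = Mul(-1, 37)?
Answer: Rational(-44200, 1473) ≈ -30.007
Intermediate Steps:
Function('C')(d, Q) = -37
Function('D')(a) = Mul(2, a)
X = Rational(-4420, 1473) (X = Add(-3, Pow(Add(-1436, -37), -1)) = Add(-3, Pow(-1473, -1)) = Add(-3, Rational(-1, 1473)) = Rational(-4420, 1473) ≈ -3.0007)
Mul(X, Function('D')(Function('K')(5))) = Mul(Rational(-4420, 1473), Mul(2, 5)) = Mul(Rational(-4420, 1473), 10) = Rational(-44200, 1473)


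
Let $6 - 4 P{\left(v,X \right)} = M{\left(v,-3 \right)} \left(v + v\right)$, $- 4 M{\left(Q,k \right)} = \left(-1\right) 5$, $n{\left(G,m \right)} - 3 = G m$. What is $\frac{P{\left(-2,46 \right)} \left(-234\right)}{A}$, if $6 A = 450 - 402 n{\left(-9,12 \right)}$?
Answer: $- \frac{143}{1580} \approx -0.090506$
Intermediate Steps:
$n{\left(G,m \right)} = 3 + G m$
$M{\left(Q,k \right)} = \frac{5}{4}$ ($M{\left(Q,k \right)} = - \frac{\left(-1\right) 5}{4} = \left(- \frac{1}{4}\right) \left(-5\right) = \frac{5}{4}$)
$P{\left(v,X \right)} = \frac{3}{2} - \frac{5 v}{8}$ ($P{\left(v,X \right)} = \frac{3}{2} - \frac{\frac{5}{4} \left(v + v\right)}{4} = \frac{3}{2} - \frac{\frac{5}{4} \cdot 2 v}{4} = \frac{3}{2} - \frac{\frac{5}{2} v}{4} = \frac{3}{2} - \frac{5 v}{8}$)
$A = 7110$ ($A = \frac{450 - 402 \left(3 - 108\right)}{6} = \frac{450 - -42210}{6} = \frac{450 + 42210}{6} = \frac{1}{6} \cdot 42660 = 7110$)
$\frac{P{\left(-2,46 \right)} \left(-234\right)}{A} = \frac{\left(\frac{3}{2} - - \frac{5}{4}\right) \left(-234\right)}{7110} = \left(\frac{3}{2} + \frac{5}{4}\right) \left(-234\right) \frac{1}{7110} = \frac{11}{4} \left(-234\right) \frac{1}{7110} = \left(- \frac{1287}{2}\right) \frac{1}{7110} = - \frac{143}{1580}$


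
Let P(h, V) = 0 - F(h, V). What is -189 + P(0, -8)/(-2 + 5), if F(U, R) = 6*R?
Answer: -173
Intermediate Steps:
P(h, V) = -6*V (P(h, V) = 0 - 6*V = -6*V)
-189 + P(0, -8)/(-2 + 5) = -189 + (-6*(-8))/(-2 + 5) = -189 + 48/3 = -189 + 48*(⅓) = -189 + 16 = -173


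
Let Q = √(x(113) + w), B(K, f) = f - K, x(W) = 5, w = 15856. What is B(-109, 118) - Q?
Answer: 227 - √15861 ≈ 101.06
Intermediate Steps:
Q = √15861 (Q = √(5 + 15856) = √15861 ≈ 125.94)
B(-109, 118) - Q = (118 - 1*(-109)) - √15861 = (118 + 109) - √15861 = 227 - √15861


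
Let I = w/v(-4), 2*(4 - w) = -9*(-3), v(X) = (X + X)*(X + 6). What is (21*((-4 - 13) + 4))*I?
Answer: -5187/32 ≈ -162.09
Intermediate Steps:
v(X) = 2*X*(6 + X) (v(X) = (2*X)*(6 + X) = 2*X*(6 + X))
w = -19/2 (w = 4 - (-9)*(-3)/2 = 4 - 1/2*27 = 4 - 27/2 = -19/2 ≈ -9.5000)
I = 19/32 (I = -19*(-1/(8*(6 - 4)))/2 = -19/(2*(2*(-4)*2)) = -19/2/(-16) = -19/2*(-1/16) = 19/32 ≈ 0.59375)
(21*((-4 - 13) + 4))*I = (21*((-4 - 13) + 4))*(19/32) = (21*(-17 + 4))*(19/32) = (21*(-13))*(19/32) = -273*19/32 = -5187/32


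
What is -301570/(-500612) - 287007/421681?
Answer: -8256404557/105549284386 ≈ -0.078223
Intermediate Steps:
-301570/(-500612) - 287007/421681 = -301570*(-1/500612) - 287007*1/421681 = 150785/250306 - 287007/421681 = -8256404557/105549284386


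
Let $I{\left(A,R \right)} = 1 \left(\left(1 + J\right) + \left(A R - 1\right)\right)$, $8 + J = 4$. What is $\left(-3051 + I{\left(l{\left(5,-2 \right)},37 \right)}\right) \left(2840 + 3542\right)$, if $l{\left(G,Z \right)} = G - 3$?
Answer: $-19024742$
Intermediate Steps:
$J = -4$ ($J = -8 + 4 = -4$)
$l{\left(G,Z \right)} = -3 + G$ ($l{\left(G,Z \right)} = G - 3 = -3 + G$)
$I{\left(A,R \right)} = -4 + A R$ ($I{\left(A,R \right)} = 1 \left(\left(1 - 4\right) + \left(A R - 1\right)\right) = 1 \left(-3 + \left(-1 + A R\right)\right) = 1 \left(-4 + A R\right) = -4 + A R$)
$\left(-3051 + I{\left(l{\left(5,-2 \right)},37 \right)}\right) \left(2840 + 3542\right) = \left(-3051 - \left(4 - \left(-3 + 5\right) 37\right)\right) \left(2840 + 3542\right) = \left(-3051 + \left(-4 + 2 \cdot 37\right)\right) 6382 = \left(-3051 + \left(-4 + 74\right)\right) 6382 = \left(-3051 + 70\right) 6382 = \left(-2981\right) 6382 = -19024742$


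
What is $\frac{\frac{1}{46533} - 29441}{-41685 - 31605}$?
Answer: $\frac{684989026}{1705201785} \approx 0.40171$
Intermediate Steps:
$\frac{\frac{1}{46533} - 29441}{-41685 - 31605} = \frac{\frac{1}{46533} - 29441}{-73290} = \left(- \frac{1369978052}{46533}\right) \left(- \frac{1}{73290}\right) = \frac{684989026}{1705201785}$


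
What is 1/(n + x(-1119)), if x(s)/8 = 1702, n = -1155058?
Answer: -1/1141442 ≈ -8.7608e-7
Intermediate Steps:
x(s) = 13616 (x(s) = 8*1702 = 13616)
1/(n + x(-1119)) = 1/(-1155058 + 13616) = 1/(-1141442) = -1/1141442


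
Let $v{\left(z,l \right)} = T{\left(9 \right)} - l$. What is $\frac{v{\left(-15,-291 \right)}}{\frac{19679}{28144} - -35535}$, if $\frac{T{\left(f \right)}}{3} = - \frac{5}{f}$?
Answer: $\frac{3489856}{428621451} \approx 0.0081421$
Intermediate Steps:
$T{\left(f \right)} = - \frac{15}{f}$ ($T{\left(f \right)} = 3 \left(- \frac{5}{f}\right) = - \frac{15}{f}$)
$v{\left(z,l \right)} = - \frac{5}{3} - l$ ($v{\left(z,l \right)} = - \frac{15}{9} - l = \left(-15\right) \frac{1}{9} - l = - \frac{5}{3} - l$)
$\frac{v{\left(-15,-291 \right)}}{\frac{19679}{28144} - -35535} = \frac{- \frac{5}{3} - -291}{\frac{19679}{28144} - -35535} = \frac{- \frac{5}{3} + 291}{19679 \cdot \frac{1}{28144} + 35535} = \frac{868}{3 \left(\frac{19679}{28144} + 35535\right)} = \frac{868}{3 \cdot \frac{1000116719}{28144}} = \frac{868}{3} \cdot \frac{28144}{1000116719} = \frac{3489856}{428621451}$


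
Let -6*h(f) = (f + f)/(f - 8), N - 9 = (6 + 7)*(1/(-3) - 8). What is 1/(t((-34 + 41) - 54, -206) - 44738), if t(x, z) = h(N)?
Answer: -483/21608603 ≈ -2.2352e-5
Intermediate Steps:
N = -298/3 (N = 9 + (6 + 7)*(1/(-3) - 8) = 9 + 13*(-⅓ - 8) = 9 + 13*(-25/3) = 9 - 325/3 = -298/3 ≈ -99.333)
h(f) = -f/(3*(-8 + f)) (h(f) = -(f + f)/(6*(f - 8)) = -2*f/(6*(-8 + f)) = -f/(3*(-8 + f)))
t(x, z) = -149/483 (t(x, z) = -1*(-298/3)/(-24 + 3*(-298/3)) = -1*(-298/3)/(-24 - 298) = -1*(-298/3)/(-322) = -1*(-298/3)*(-1/322) = -149/483)
1/(t((-34 + 41) - 54, -206) - 44738) = 1/(-149/483 - 44738) = 1/(-21608603/483) = -483/21608603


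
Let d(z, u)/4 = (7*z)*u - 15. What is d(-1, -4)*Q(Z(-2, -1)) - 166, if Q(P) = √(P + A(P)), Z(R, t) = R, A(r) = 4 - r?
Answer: -62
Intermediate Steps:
d(z, u) = -60 + 28*u*z (d(z, u) = 4*((7*z)*u - 15) = 4*(7*u*z - 15) = 4*(-15 + 7*u*z) = -60 + 28*u*z)
Q(P) = 2 (Q(P) = √(P + (4 - P)) = √4 = 2)
d(-1, -4)*Q(Z(-2, -1)) - 166 = (-60 + 28*(-4)*(-1))*2 - 166 = (-60 + 112)*2 - 166 = 52*2 - 166 = 104 - 166 = -62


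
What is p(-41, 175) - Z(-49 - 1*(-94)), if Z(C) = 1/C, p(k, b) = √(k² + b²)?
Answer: -1/45 + √32306 ≈ 179.72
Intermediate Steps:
p(k, b) = √(b² + k²)
p(-41, 175) - Z(-49 - 1*(-94)) = √(175² + (-41)²) - 1/(-49 - 1*(-94)) = √(30625 + 1681) - 1/(-49 + 94) = √32306 - 1/45 = -1/45 + √32306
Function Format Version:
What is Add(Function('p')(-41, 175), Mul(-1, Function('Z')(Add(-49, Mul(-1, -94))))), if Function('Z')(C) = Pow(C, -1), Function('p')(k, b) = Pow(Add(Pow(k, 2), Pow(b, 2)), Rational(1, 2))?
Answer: Add(Rational(-1, 45), Pow(32306, Rational(1, 2))) ≈ 179.72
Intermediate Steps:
Function('p')(k, b) = Pow(Add(Pow(b, 2), Pow(k, 2)), Rational(1, 2))
Add(Function('p')(-41, 175), Mul(-1, Function('Z')(Add(-49, Mul(-1, -94))))) = Add(Pow(Add(Pow(175, 2), Pow(-41, 2)), Rational(1, 2)), Mul(-1, Pow(Add(-49, Mul(-1, -94)), -1))) = Add(Pow(Add(30625, 1681), Rational(1, 2)), Mul(-1, Pow(Add(-49, 94), -1))) = Add(Pow(32306, Rational(1, 2)), Mul(-1, Pow(45, -1))) = Add(Pow(32306, Rational(1, 2)), Mul(-1, Rational(1, 45))) = Add(Pow(32306, Rational(1, 2)), Rational(-1, 45)) = Add(Rational(-1, 45), Pow(32306, Rational(1, 2)))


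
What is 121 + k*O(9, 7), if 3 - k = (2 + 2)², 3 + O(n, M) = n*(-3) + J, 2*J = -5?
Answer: 1087/2 ≈ 543.50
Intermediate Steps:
J = -5/2 (J = (½)*(-5) = -5/2 ≈ -2.5000)
O(n, M) = -11/2 - 3*n (O(n, M) = -3 + (n*(-3) - 5/2) = -3 + (-3*n - 5/2) = -3 + (-5/2 - 3*n) = -11/2 - 3*n)
k = -13 (k = 3 - (2 + 2)² = 3 - 1*4² = 3 - 1*16 = 3 - 16 = -13)
121 + k*O(9, 7) = 121 - 13*(-11/2 - 3*9) = 121 - 13*(-11/2 - 27) = 121 - 13*(-65/2) = 121 + 845/2 = 1087/2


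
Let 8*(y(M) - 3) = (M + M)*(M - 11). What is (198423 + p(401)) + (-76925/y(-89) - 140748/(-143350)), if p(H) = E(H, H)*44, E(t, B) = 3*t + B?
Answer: 42951604601997/159691900 ≈ 2.6897e+5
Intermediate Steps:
E(t, B) = B + 3*t
y(M) = 3 + M*(-11 + M)/4 (y(M) = 3 + ((M + M)*(M - 11))/8 = 3 + ((2*M)*(-11 + M))/8 = 3 + (2*M*(-11 + M))/8 = 3 + M*(-11 + M)/4)
p(H) = 176*H (p(H) = (H + 3*H)*44 = (4*H)*44 = 176*H)
(198423 + p(401)) + (-76925/y(-89) - 140748/(-143350)) = (198423 + 176*401) + (-76925/(3 - 11/4*(-89) + (¼)*(-89)²) - 140748/(-143350)) = (198423 + 70576) + (-76925/(3 + 979/4 + (¼)*7921) - 140748*(-1/143350)) = 268999 + (-76925/(3 + 979/4 + 7921/4) + 70374/71675) = 268999 + (-76925/2228 + 70374/71675) = 268999 - 5356806103/159691900 = 42951604601997/159691900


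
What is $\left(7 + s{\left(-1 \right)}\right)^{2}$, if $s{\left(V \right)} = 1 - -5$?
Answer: $169$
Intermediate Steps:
$s{\left(V \right)} = 6$ ($s{\left(V \right)} = 1 + 5 = 6$)
$\left(7 + s{\left(-1 \right)}\right)^{2} = \left(7 + 6\right)^{2} = 13^{2} = 169$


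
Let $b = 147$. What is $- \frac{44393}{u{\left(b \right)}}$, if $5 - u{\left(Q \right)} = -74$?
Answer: $- \frac{44393}{79} \approx -561.94$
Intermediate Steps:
$u{\left(Q \right)} = 79$ ($u{\left(Q \right)} = 5 - -74 = 5 + 74 = 79$)
$- \frac{44393}{u{\left(b \right)}} = - \frac{44393}{79}$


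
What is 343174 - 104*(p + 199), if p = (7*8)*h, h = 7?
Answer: 281710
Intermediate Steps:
p = 392 (p = (7*8)*7 = 56*7 = 392)
343174 - 104*(p + 199) = 343174 - 104*(392 + 199) = 343174 - 104*591 = 343174 - 61464 = 281710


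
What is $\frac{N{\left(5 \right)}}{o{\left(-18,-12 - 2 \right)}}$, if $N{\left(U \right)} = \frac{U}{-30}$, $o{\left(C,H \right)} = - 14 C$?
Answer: $- \frac{1}{1512} \approx -0.00066138$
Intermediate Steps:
$N{\left(U \right)} = - \frac{U}{30}$ ($N{\left(U \right)} = U \left(- \frac{1}{30}\right) = - \frac{U}{30}$)
$\frac{N{\left(5 \right)}}{o{\left(-18,-12 - 2 \right)}} = \frac{\left(- \frac{1}{30}\right) 5}{\left(-14\right) \left(-18\right)} = - \frac{1}{6 \cdot 252} = \left(- \frac{1}{6}\right) \frac{1}{252} = - \frac{1}{1512}$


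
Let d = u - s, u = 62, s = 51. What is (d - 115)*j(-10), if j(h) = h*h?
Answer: -10400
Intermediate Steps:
j(h) = h²
d = 11 (d = 62 - 1*51 = 62 - 51 = 11)
(d - 115)*j(-10) = (11 - 115)*(-10)² = -104*100 = -10400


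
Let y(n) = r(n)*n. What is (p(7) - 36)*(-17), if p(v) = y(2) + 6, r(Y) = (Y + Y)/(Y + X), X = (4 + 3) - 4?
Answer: 2414/5 ≈ 482.80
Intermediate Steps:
X = 3 (X = 7 - 4 = 3)
r(Y) = 2*Y/(3 + Y) (r(Y) = (Y + Y)/(Y + 3) = (2*Y)/(3 + Y) = 2*Y/(3 + Y))
y(n) = 2*n²/(3 + n) (y(n) = (2*n/(3 + n))*n = 2*n²/(3 + n))
p(v) = 38/5 (p(v) = 2*2²/(3 + 2) + 6 = 2*4/5 + 6 = 2*4*(⅕) + 6 = 8/5 + 6 = 38/5)
(p(7) - 36)*(-17) = (38/5 - 36)*(-17) = -142/5*(-17) = 2414/5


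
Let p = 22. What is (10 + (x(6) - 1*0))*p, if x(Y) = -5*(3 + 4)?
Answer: -550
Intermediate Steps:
x(Y) = -35 (x(Y) = -5*7 = -35)
(10 + (x(6) - 1*0))*p = (10 + (-35 - 1*0))*22 = (10 + (-35 + 0))*22 = (10 - 35)*22 = -25*22 = -550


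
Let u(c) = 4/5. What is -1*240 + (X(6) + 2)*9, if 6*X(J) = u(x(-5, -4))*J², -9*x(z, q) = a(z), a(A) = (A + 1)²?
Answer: -894/5 ≈ -178.80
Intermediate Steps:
a(A) = (1 + A)²
x(z, q) = -(1 + z)²/9
u(c) = ⅘ (u(c) = 4*(⅕) = ⅘)
X(J) = 2*J²/15 (X(J) = (4*J²/5)/6 = 2*J²/15)
-1*240 + (X(6) + 2)*9 = -1*240 + ((2/15)*6² + 2)*9 = -240 + ((2/15)*36 + 2)*9 = -240 + (24/5 + 2)*9 = -240 + (34/5)*9 = -240 + 306/5 = -894/5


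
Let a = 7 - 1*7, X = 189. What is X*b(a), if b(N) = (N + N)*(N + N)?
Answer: 0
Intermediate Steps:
a = 0 (a = 7 - 7 = 0)
b(N) = 4*N² (b(N) = (2*N)*(2*N) = 4*N²)
X*b(a) = 189*(4*0²) = 189*(4*0) = 189*0 = 0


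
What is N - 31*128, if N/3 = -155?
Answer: -4433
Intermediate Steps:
N = -465 (N = 3*(-155) = -465)
N - 31*128 = -465 - 31*128 = -465 - 3968 = -4433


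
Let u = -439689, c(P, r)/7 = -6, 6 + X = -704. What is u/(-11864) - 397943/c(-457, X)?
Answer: 338547335/35592 ≈ 9511.9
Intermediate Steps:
X = -710 (X = -6 - 704 = -710)
c(P, r) = -42 (c(P, r) = 7*(-6) = -42)
u/(-11864) - 397943/c(-457, X) = -439689/(-11864) - 397943/(-42) = -439689*(-1/11864) - 397943*(-1/42) = 439689/11864 + 56849/6 = 338547335/35592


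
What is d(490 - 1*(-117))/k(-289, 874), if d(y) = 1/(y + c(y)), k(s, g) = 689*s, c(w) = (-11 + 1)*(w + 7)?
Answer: 1/1101736493 ≈ 9.0766e-10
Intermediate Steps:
c(w) = -70 - 10*w (c(w) = -10*(7 + w) = -70 - 10*w)
d(y) = 1/(-70 - 9*y) (d(y) = 1/(y + (-70 - 10*y)) = 1/(-70 - 9*y))
d(490 - 1*(-117))/k(-289, 874) = (-1/(70 + 9*(490 - 1*(-117))))/((689*(-289))) = -1/(70 + 9*(490 + 117))/(-199121) = -1/(70 + 9*607)*(-1/199121) = -1/(70 + 5463)*(-1/199121) = -1/5533*(-1/199121) = 1/1101736493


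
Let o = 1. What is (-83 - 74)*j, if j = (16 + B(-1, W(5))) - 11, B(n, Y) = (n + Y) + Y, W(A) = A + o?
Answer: -2512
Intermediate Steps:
W(A) = 1 + A (W(A) = A + 1 = 1 + A)
B(n, Y) = n + 2*Y (B(n, Y) = (Y + n) + Y = n + 2*Y)
j = 16 (j = (16 + (-1 + 2*(1 + 5))) - 11 = (16 + (-1 + 2*6)) - 11 = (16 + (-1 + 12)) - 11 = (16 + 11) - 11 = 27 - 11 = 16)
(-83 - 74)*j = (-83 - 74)*16 = -157*16 = -2512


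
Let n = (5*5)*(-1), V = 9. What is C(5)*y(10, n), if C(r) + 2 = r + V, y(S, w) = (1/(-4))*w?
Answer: 75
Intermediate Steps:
n = -25 (n = 25*(-1) = -25)
y(S, w) = -w/4 (y(S, w) = (1*(-¼))*w = -w/4)
C(r) = 7 + r (C(r) = -2 + (r + 9) = -2 + (9 + r) = 7 + r)
C(5)*y(10, n) = (7 + 5)*(-¼*(-25)) = 12*(25/4) = 75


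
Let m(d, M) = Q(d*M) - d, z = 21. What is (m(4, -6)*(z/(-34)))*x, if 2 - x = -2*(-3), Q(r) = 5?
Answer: 42/17 ≈ 2.4706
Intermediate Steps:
m(d, M) = 5 - d
x = -4 (x = 2 - (-2)*(-3) = 2 - 1*6 = 2 - 6 = -4)
(m(4, -6)*(z/(-34)))*x = ((5 - 1*4)*(21/(-34)))*(-4) = ((5 - 4)*(21*(-1/34)))*(-4) = (1*(-21/34))*(-4) = -21/34*(-4) = 42/17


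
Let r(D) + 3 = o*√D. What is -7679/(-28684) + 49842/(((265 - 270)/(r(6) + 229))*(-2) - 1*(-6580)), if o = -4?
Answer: 24826637739471739/3165681282488540 - 99684*√6/110364010685 ≈ 7.8424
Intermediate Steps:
r(D) = -3 - 4*√D
-7679/(-28684) + 49842/(((265 - 270)/(r(6) + 229))*(-2) - 1*(-6580)) = -7679/(-28684) + 49842/(((265 - 270)/((-3 - 4*√6) + 229))*(-2) - 1*(-6580)) = -7679*(-1/28684) + 49842/(-5/(226 - 4*√6)*(-2) + 6580) = 7679/28684 + 49842/(10/(226 - 4*√6) + 6580) = 7679/28684 + 49842/(6580 + 10/(226 - 4*√6))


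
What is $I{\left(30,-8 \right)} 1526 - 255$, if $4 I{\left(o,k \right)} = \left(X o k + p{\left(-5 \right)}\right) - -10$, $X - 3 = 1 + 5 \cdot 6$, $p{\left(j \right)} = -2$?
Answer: $-3110243$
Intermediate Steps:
$X = 34$ ($X = 3 + \left(1 + 5 \cdot 6\right) = 3 + \left(1 + 30\right) = 3 + 31 = 34$)
$I{\left(o,k \right)} = 2 + \frac{17 k o}{2}$ ($I{\left(o,k \right)} = \frac{\left(34 o k - 2\right) - -10}{4} = \frac{\left(34 k o - 2\right) + 10}{4} = \frac{\left(-2 + 34 k o\right) + 10}{4} = \frac{8 + 34 k o}{4} = 2 + \frac{17 k o}{2}$)
$I{\left(30,-8 \right)} 1526 - 255 = \left(2 + \frac{17}{2} \left(-8\right) 30\right) 1526 - 255 = \left(2 - 2040\right) 1526 - 255 = \left(-2038\right) 1526 - 255 = -3109988 - 255 = -3110243$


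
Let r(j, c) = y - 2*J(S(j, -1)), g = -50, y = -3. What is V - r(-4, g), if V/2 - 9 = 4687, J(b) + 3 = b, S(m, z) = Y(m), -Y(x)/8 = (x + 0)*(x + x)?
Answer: 8877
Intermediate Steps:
Y(x) = -16*x**2 (Y(x) = -8*(x + 0)*(x + x) = -8*x*2*x = -16*x**2)
S(m, z) = -16*m**2
J(b) = -3 + b
V = 9392 (V = 18 + 2*4687 = 18 + 9374 = 9392)
r(j, c) = 3 + 32*j**2 (r(j, c) = -3 - 2*(-3 - 16*j**2) = -3 + (6 + 32*j**2) = 3 + 32*j**2)
V - r(-4, g) = 9392 - (3 + 32*(-4)**2) = 9392 - (3 + 32*16) = 9392 - (3 + 512) = 9392 - 1*515 = 9392 - 515 = 8877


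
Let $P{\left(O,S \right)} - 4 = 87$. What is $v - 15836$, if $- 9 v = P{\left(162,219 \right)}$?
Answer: $- \frac{142615}{9} \approx -15846.0$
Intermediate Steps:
$P{\left(O,S \right)} = 91$ ($P{\left(O,S \right)} = 4 + 87 = 91$)
$v = - \frac{91}{9}$ ($v = \left(- \frac{1}{9}\right) 91 = - \frac{91}{9} \approx -10.111$)
$v - 15836 = - \frac{91}{9} - 15836 = - \frac{142615}{9}$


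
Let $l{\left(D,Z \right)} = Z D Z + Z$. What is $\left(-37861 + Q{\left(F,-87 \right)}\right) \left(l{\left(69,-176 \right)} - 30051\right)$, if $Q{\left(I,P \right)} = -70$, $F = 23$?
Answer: $-79925054927$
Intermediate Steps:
$l{\left(D,Z \right)} = Z + D Z^{2}$ ($l{\left(D,Z \right)} = D Z Z + Z = D Z^{2} + Z = Z + D Z^{2}$)
$\left(-37861 + Q{\left(F,-87 \right)}\right) \left(l{\left(69,-176 \right)} - 30051\right) = \left(-37861 - 70\right) \left(- 176 \left(1 + 69 \left(-176\right)\right) - 30051\right) = - 37931 \left(- 176 \left(1 - 12144\right) - 30051\right) = - 37931 \left(\left(-176\right) \left(-12143\right) - 30051\right) = - 37931 \left(2137168 - 30051\right) = \left(-37931\right) 2107117 = -79925054927$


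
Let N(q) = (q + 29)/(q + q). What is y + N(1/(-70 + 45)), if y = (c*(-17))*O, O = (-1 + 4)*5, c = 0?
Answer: -362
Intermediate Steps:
O = 15 (O = 3*5 = 15)
N(q) = (29 + q)/(2*q) (N(q) = (29 + q)/((2*q)) = (29 + q)*(1/(2*q)) = (29 + q)/(2*q))
y = 0 (y = (0*(-17))*15 = 0*15 = 0)
y + N(1/(-70 + 45)) = 0 + (29 + 1/(-70 + 45))/(2*(1/(-70 + 45))) = 0 + (29 + 1/(-25))/(2*(1/(-25))) = 0 + (29 - 1/25)/(2*(-1/25)) = 0 + (1/2)*(-25)*(724/25) = 0 - 362 = -362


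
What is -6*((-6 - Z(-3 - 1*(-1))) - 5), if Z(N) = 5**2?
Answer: 216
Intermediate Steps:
Z(N) = 25
-6*((-6 - Z(-3 - 1*(-1))) - 5) = -6*((-6 - 1*25) - 5) = -6*((-6 - 25) - 5) = -6*(-31 - 5) = -6*(-36) = 216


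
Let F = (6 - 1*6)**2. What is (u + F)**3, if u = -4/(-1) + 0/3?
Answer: 64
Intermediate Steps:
F = 0 (F = (6 - 6)**2 = 0**2 = 0)
u = 4 (u = -4*(-1) + 0*(1/3) = 4 + 0 = 4)
(u + F)**3 = (4 + 0)**3 = 4**3 = 64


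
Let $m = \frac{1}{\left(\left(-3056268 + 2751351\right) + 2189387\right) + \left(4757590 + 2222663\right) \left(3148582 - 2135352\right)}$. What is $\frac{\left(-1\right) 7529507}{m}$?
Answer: $-53253218552809391620$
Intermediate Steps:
$m = \frac{1}{7072603631660}$ ($m = \frac{1}{\left(-304917 + 2189387\right) + 6980253 \cdot 1013230} = \frac{1}{1884470 + 7072601747190} = \frac{1}{7072603631660} \approx 1.4139 \cdot 10^{-13}$)
$\frac{\left(-1\right) 7529507}{m} = \left(-1\right) 7529507 \frac{1}{\frac{1}{7072603631660}} = \left(-7529507\right) 7072603631660 = -53253218552809391620$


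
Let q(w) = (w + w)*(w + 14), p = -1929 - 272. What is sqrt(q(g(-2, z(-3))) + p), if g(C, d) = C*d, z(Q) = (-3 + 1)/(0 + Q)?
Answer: I*sqrt(20113)/3 ≈ 47.273*I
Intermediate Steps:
z(Q) = -2/Q
p = -2201
q(w) = 2*w*(14 + w) (q(w) = (2*w)*(14 + w) = 2*w*(14 + w))
sqrt(q(g(-2, z(-3))) + p) = sqrt(2*(-(-4)/(-3))*(14 - (-4)/(-3)) - 2201) = sqrt(2*(-(-4)*(-1)/3)*(14 - (-4)*(-1)/3) - 2201) = sqrt(2*(-2*2/3)*(14 - 2*2/3) - 2201) = sqrt(2*(-4/3)*(14 - 4/3) - 2201) = sqrt(2*(-4/3)*(38/3) - 2201) = sqrt(-304/9 - 2201) = sqrt(-20113/9) = I*sqrt(20113)/3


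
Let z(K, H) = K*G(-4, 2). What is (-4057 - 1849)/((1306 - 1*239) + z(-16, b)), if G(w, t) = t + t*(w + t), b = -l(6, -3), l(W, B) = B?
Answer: -5906/1099 ≈ -5.3740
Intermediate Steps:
b = 3 (b = -1*(-3) = 3)
G(w, t) = t + t*(t + w)
z(K, H) = -2*K (z(K, H) = K*(2*(1 + 2 - 4)) = K*(2*(-1)) = K*(-2) = -2*K)
(-4057 - 1849)/((1306 - 1*239) + z(-16, b)) = (-4057 - 1849)/((1306 - 1*239) - 2*(-16)) = -5906/((1306 - 239) + 32) = -5906/(1067 + 32) = -5906/1099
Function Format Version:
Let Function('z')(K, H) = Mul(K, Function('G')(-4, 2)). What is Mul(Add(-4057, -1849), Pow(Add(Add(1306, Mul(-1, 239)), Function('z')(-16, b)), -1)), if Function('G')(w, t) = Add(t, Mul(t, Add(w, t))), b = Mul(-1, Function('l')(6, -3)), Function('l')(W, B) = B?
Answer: Rational(-5906, 1099) ≈ -5.3740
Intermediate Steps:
b = 3 (b = Mul(-1, -3) = 3)
Function('G')(w, t) = Add(t, Mul(t, Add(t, w)))
Function('z')(K, H) = Mul(-2, K) (Function('z')(K, H) = Mul(K, Mul(2, Add(1, 2, -4))) = Mul(K, Mul(2, -1)) = Mul(K, -2) = Mul(-2, K))
Mul(Add(-4057, -1849), Pow(Add(Add(1306, Mul(-1, 239)), Function('z')(-16, b)), -1)) = Mul(Add(-4057, -1849), Pow(Add(Add(1306, Mul(-1, 239)), Mul(-2, -16)), -1)) = Mul(-5906, Pow(Add(Add(1306, -239), 32), -1)) = Mul(-5906, Pow(Add(1067, 32), -1)) = Mul(-5906, Pow(1099, -1)) = Mul(-5906, Rational(1, 1099)) = Rational(-5906, 1099)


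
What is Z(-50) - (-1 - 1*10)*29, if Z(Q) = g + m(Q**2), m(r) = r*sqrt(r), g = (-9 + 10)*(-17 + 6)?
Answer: 125308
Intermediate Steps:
g = -11 (g = 1*(-11) = -11)
m(r) = r**(3/2)
Z(Q) = -11 + (Q**2)**(3/2)
Z(-50) - (-1 - 1*10)*29 = (-11 + ((-50)**2)**(3/2)) - (-1 - 1*10)*29 = (-11 + 2500**(3/2)) - (-1 - 10)*29 = (-11 + 125000) - (-11)*29 = 124989 - 1*(-319) = 124989 + 319 = 125308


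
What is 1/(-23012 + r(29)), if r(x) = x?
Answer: -1/22983 ≈ -4.3510e-5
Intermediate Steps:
1/(-23012 + r(29)) = 1/(-23012 + 29) = 1/(-22983) = -1/22983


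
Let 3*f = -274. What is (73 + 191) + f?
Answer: 518/3 ≈ 172.67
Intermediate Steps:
f = -274/3 (f = (⅓)*(-274) = -274/3 ≈ -91.333)
(73 + 191) + f = (73 + 191) - 274/3 = 264 - 274/3 = 518/3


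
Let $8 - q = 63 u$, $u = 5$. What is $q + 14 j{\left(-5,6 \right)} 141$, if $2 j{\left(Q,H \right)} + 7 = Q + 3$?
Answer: $-9190$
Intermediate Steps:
$j{\left(Q,H \right)} = -2 + \frac{Q}{2}$ ($j{\left(Q,H \right)} = - \frac{7}{2} + \frac{Q + 3}{2} = - \frac{7}{2} + \frac{3 + Q}{2} = - \frac{7}{2} + \left(\frac{3}{2} + \frac{Q}{2}\right) = -2 + \frac{Q}{2}$)
$q = -307$ ($q = 8 - 63 \cdot 5 = 8 - 315 = -307$)
$q + 14 j{\left(-5,6 \right)} 141 = -307 + 14 \left(-2 + \frac{1}{2} \left(-5\right)\right) 141 = -307 + 14 \left(-2 - \frac{5}{2}\right) 141 = -307 + 14 \left(- \frac{9}{2}\right) 141 = -307 - 8883 = -9190$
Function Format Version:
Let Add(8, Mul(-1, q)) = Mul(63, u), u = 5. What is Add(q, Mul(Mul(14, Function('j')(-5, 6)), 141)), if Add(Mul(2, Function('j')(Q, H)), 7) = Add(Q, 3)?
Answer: -9190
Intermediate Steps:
Function('j')(Q, H) = Add(-2, Mul(Rational(1, 2), Q)) (Function('j')(Q, H) = Add(Rational(-7, 2), Mul(Rational(1, 2), Add(Q, 3))) = Add(Rational(-7, 2), Mul(Rational(1, 2), Add(3, Q))) = Add(Rational(-7, 2), Add(Rational(3, 2), Mul(Rational(1, 2), Q))) = Add(-2, Mul(Rational(1, 2), Q)))
q = -307 (q = Add(8, Mul(-1, Mul(63, 5))) = Add(8, Mul(-1, 315)) = Add(8, -315) = -307)
Add(q, Mul(Mul(14, Function('j')(-5, 6)), 141)) = Add(-307, Mul(Mul(14, Add(-2, Mul(Rational(1, 2), -5))), 141)) = Add(-307, Mul(Mul(14, Add(-2, Rational(-5, 2))), 141)) = Add(-307, Mul(Mul(14, Rational(-9, 2)), 141)) = Add(-307, Mul(-63, 141)) = Add(-307, -8883) = -9190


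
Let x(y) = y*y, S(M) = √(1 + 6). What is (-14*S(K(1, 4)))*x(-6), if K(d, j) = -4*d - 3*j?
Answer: -504*√7 ≈ -1333.5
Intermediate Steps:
S(M) = √7
x(y) = y²
(-14*S(K(1, 4)))*x(-6) = -14*√7*(-6)² = -14*√7*36 = -504*√7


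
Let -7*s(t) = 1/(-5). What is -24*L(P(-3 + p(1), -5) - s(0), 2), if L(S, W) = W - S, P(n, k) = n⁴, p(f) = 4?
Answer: -864/35 ≈ -24.686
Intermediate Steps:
s(t) = 1/35 (s(t) = -⅐/(-5) = -⅐*(-⅕) = 1/35)
-24*L(P(-3 + p(1), -5) - s(0), 2) = -24*(2 - ((-3 + 4)⁴ - 1*1/35)) = -24*(2 - (1⁴ - 1/35)) = -24*(2 - (1 - 1/35)) = -24*(2 - 1*34/35) = -24*(2 - 34/35) = -24*36/35 = -864/35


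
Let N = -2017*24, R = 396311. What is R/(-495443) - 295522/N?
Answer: 63614841679/11991702372 ≈ 5.3049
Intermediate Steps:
N = -48408
R/(-495443) - 295522/N = 396311/(-495443) - 295522/(-48408) = 396311*(-1/495443) - 295522*(-1/48408) = -396311/495443 + 147761/24204 = 63614841679/11991702372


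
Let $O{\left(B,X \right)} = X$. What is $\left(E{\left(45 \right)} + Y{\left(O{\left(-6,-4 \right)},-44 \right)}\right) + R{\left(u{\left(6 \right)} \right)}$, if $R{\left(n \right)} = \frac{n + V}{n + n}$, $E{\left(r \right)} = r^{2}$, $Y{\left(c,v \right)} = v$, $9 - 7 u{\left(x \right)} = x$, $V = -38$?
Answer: $\frac{11623}{6} \approx 1937.2$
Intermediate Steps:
$u{\left(x \right)} = \frac{9}{7} - \frac{x}{7}$
$R{\left(n \right)} = \frac{-38 + n}{2 n}$ ($R{\left(n \right)} = \frac{n - 38}{n + n} = \frac{-38 + n}{2 n}$)
$\left(E{\left(45 \right)} + Y{\left(O{\left(-6,-4 \right)},-44 \right)}\right) + R{\left(u{\left(6 \right)} \right)} = \left(45^{2} - 44\right) + \frac{-38 + \left(\frac{9}{7} - \frac{6}{7}\right)}{2 \left(\frac{9}{7} - \frac{6}{7}\right)} = \left(2025 - 44\right) + \frac{-38 + \left(\frac{9}{7} - \frac{6}{7}\right)}{2 \left(\frac{9}{7} - \frac{6}{7}\right)} = 1981 + \frac{-38 + \frac{3}{7}}{2 \cdot \frac{3}{7}} = 1981 + \frac{1}{2} \cdot \frac{7}{3} \left(- \frac{263}{7}\right) = 1981 - \frac{263}{6} = \frac{11623}{6}$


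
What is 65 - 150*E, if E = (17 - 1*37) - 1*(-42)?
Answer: -3235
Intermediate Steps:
E = 22 (E = (17 - 37) + 42 = -20 + 42 = 22)
65 - 150*E = 65 - 150*22 = 65 - 3300 = -3235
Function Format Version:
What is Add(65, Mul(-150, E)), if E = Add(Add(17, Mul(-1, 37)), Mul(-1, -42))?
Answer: -3235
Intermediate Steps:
E = 22 (E = Add(Add(17, -37), 42) = Add(-20, 42) = 22)
Add(65, Mul(-150, E)) = Add(65, Mul(-150, 22)) = Add(65, -3300) = -3235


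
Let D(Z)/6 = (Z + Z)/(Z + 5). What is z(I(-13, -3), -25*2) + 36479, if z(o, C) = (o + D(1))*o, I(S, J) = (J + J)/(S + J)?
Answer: 2334713/64 ≈ 36480.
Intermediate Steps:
I(S, J) = 2*J/(J + S) (I(S, J) = (2*J)/(J + S) = 2*J/(J + S))
D(Z) = 12*Z/(5 + Z) (D(Z) = 6*((Z + Z)/(Z + 5)) = 6*((2*Z)/(5 + Z)) = 6*(2*Z/(5 + Z)) = 12*Z/(5 + Z))
z(o, C) = o*(2 + o) (z(o, C) = (o + 12*1/(5 + 1))*o = (o + 12*1/6)*o = (o + 12*1*(⅙))*o = (o + 2)*o = (2 + o)*o = o*(2 + o))
z(I(-13, -3), -25*2) + 36479 = (2*(-3)/(-3 - 13))*(2 + 2*(-3)/(-3 - 13)) + 36479 = (2*(-3)/(-16))*(2 + 2*(-3)/(-16)) + 36479 = (2*(-3)*(-1/16))*(2 + 2*(-3)*(-1/16)) + 36479 = 3*(2 + 3/8)/8 + 36479 = (3/8)*(19/8) + 36479 = 57/64 + 36479 = 2334713/64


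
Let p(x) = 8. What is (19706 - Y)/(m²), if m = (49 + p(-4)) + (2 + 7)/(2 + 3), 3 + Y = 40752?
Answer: -526075/86436 ≈ -6.0863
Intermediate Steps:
Y = 40749 (Y = -3 + 40752 = 40749)
m = 294/5 (m = (49 + 8) + (2 + 7)/(2 + 3) = 57 + 9/5 = 294/5 ≈ 58.800)
(19706 - Y)/(m²) = (19706 - 1*40749)/((294/5)²) = (19706 - 40749)/(86436/25) = -21043*25/86436 = -526075/86436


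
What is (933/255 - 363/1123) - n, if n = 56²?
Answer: -299028482/95455 ≈ -3132.7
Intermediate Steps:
n = 3136
(933/255 - 363/1123) - n = (933/255 - 363/1123) - 1*3136 = (933*(1/255) - 363*1/1123) - 3136 = (311/85 - 363/1123) - 3136 = 318398/95455 - 3136 = -299028482/95455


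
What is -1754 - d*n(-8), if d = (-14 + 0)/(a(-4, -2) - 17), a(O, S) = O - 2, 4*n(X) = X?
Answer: -40314/23 ≈ -1752.8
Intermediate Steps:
n(X) = X/4
a(O, S) = -2 + O
d = 14/23 (d = (-14 + 0)/((-2 - 4) - 17) = -14/(-6 - 17) = -14/(-23) = -14*(-1/23) = 14/23 ≈ 0.60870)
-1754 - d*n(-8) = -1754 - 14*(1/4)*(-8)/23 = -1754 - 14*(-2)/23 = -1754 - 1*(-28/23) = -1754 + 28/23 = -40314/23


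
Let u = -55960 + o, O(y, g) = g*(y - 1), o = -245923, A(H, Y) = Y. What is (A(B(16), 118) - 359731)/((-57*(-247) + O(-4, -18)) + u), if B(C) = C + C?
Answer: 359613/287714 ≈ 1.2499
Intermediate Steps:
B(C) = 2*C
O(y, g) = g*(-1 + y)
u = -301883 (u = -55960 - 245923 = -301883)
(A(B(16), 118) - 359731)/((-57*(-247) + O(-4, -18)) + u) = (118 - 359731)/((-57*(-247) - 18*(-1 - 4)) - 301883) = -359613/((14079 - 18*(-5)) - 301883) = -359613/((14079 + 90) - 301883) = -359613/(14169 - 301883) = -359613/(-287714) = -359613*(-1/287714) = 359613/287714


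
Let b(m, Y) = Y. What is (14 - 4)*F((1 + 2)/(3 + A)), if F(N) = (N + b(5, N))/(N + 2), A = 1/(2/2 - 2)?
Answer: 60/7 ≈ 8.5714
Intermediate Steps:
A = -1 (A = 1/(2*(½) - 2) = 1/(1 - 2) = 1/(-1) = -1)
F(N) = 2*N/(2 + N) (F(N) = (N + N)/(N + 2) = (2*N)/(2 + N) = 2*N/(2 + N))
(14 - 4)*F((1 + 2)/(3 + A)) = (14 - 4)*(2*((1 + 2)/(3 - 1))/(2 + (1 + 2)/(3 - 1))) = 10*(2*(3/2)/(2 + 3/2)) = 10*(2*(3/2)/(7/2)) = 10*(2*(3/2)*(2/7)) = 10*(6/7) = 60/7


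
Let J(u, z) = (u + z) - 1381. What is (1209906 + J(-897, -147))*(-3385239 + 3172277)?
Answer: -257147568722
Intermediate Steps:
J(u, z) = -1381 + u + z
(1209906 + J(-897, -147))*(-3385239 + 3172277) = (1209906 + (-1381 - 897 - 147))*(-3385239 + 3172277) = (1209906 - 2425)*(-212962) = 1207481*(-212962) = -257147568722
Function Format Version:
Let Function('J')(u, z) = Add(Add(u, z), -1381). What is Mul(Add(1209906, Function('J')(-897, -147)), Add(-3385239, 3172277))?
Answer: -257147568722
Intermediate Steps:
Function('J')(u, z) = Add(-1381, u, z)
Mul(Add(1209906, Function('J')(-897, -147)), Add(-3385239, 3172277)) = Mul(Add(1209906, Add(-1381, -897, -147)), Add(-3385239, 3172277)) = Mul(Add(1209906, -2425), -212962) = Mul(1207481, -212962) = -257147568722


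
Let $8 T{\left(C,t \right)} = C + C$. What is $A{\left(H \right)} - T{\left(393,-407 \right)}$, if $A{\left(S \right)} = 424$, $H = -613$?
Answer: $\frac{1303}{4} \approx 325.75$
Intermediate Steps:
$T{\left(C,t \right)} = \frac{C}{4}$ ($T{\left(C,t \right)} = \frac{C + C}{8} = \frac{2 C}{8} = \frac{C}{4}$)
$A{\left(H \right)} - T{\left(393,-407 \right)} = 424 - \frac{1}{4} \cdot 393 = 424 - \frac{393}{4} = \frac{1303}{4}$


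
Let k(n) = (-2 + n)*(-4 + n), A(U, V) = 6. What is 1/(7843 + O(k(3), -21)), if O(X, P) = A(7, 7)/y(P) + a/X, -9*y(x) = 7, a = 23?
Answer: 7/54686 ≈ 0.00012800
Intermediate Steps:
y(x) = -7/9 (y(x) = -1/9*7 = -7/9)
k(n) = (-4 + n)*(-2 + n)
O(X, P) = -54/7 + 23/X (O(X, P) = 6/(-7/9) + 23/X = 6*(-9/7) + 23/X = -54/7 + 23/X)
1/(7843 + O(k(3), -21)) = 1/(7843 + (-54/7 + 23/(8 + 3**2 - 6*3))) = 1/(7843 + (-54/7 + 23/(8 + 9 - 18))) = 1/(7843 + (-54/7 + 23/(-1))) = 1/(7843 + (-54/7 + 23*(-1))) = 1/(7843 + (-54/7 - 23)) = 1/(7843 - 215/7) = 1/(54686/7) = 7/54686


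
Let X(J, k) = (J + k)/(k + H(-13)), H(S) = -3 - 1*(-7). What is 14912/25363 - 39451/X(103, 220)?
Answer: -224128623136/8192249 ≈ -27359.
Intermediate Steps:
H(S) = 4 (H(S) = -3 + 7 = 4)
X(J, k) = (J + k)/(4 + k) (X(J, k) = (J + k)/(k + 4) = (J + k)/(4 + k))
14912/25363 - 39451/X(103, 220) = 14912/25363 - 39451*(4 + 220)/(103 + 220) = 14912*(1/25363) - 39451/(323/224) = 14912/25363 - 39451/((1/224)*323) = 14912/25363 - 39451/323/224 = 14912/25363 - 39451*224/323 = 14912/25363 - 8837024/323 = -224128623136/8192249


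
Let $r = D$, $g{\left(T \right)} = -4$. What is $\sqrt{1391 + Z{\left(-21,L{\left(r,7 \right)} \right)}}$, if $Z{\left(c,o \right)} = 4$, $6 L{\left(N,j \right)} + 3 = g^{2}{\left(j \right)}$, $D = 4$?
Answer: $3 \sqrt{155} \approx 37.35$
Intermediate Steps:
$r = 4$
$L{\left(N,j \right)} = \frac{13}{6}$ ($L{\left(N,j \right)} = - \frac{1}{2} + \frac{\left(-4\right)^{2}}{6} = - \frac{1}{2} + \frac{1}{6} \cdot 16 = - \frac{1}{2} + \frac{8}{3} = \frac{13}{6}$)
$\sqrt{1391 + Z{\left(-21,L{\left(r,7 \right)} \right)}} = \sqrt{1391 + 4} = \sqrt{1395} = 3 \sqrt{155}$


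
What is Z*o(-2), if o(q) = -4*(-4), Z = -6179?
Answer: -98864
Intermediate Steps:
o(q) = 16
Z*o(-2) = -6179*16 = -98864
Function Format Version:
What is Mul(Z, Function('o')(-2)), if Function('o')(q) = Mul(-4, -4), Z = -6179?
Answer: -98864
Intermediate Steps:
Function('o')(q) = 16
Mul(Z, Function('o')(-2)) = Mul(-6179, 16) = -98864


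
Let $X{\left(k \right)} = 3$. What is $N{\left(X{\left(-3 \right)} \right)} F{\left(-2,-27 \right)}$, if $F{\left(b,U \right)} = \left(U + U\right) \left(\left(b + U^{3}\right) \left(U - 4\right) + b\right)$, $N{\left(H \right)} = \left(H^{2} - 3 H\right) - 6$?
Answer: $197715492$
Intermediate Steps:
$N{\left(H \right)} = -6 + H^{2} - 3 H$
$F{\left(b,U \right)} = 2 U \left(b + \left(-4 + U\right) \left(b + U^{3}\right)\right)$ ($F{\left(b,U \right)} = 2 U \left(\left(b + U^{3}\right) \left(-4 + U\right) + b\right) = 2 U \left(\left(-4 + U\right) \left(b + U^{3}\right) + b\right) = 2 U \left(b + \left(-4 + U\right) \left(b + U^{3}\right)\right)$)
$N{\left(X{\left(-3 \right)} \right)} F{\left(-2,-27 \right)} = \left(-6 + 3^{2} - 9\right) 2 \left(-27\right) \left(\left(-27\right)^{4} - 4 \left(-27\right)^{3} - -6 - -54\right) = \left(-6 + 9 - 9\right) 2 \left(-27\right) \left(531441 - -78732 + 6 + 54\right) = - 6 \cdot 2 \left(-27\right) \left(531441 + 78732 + 6 + 54\right) = - 6 \cdot 2 \left(-27\right) 610233 = \left(-6\right) \left(-32952582\right) = 197715492$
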